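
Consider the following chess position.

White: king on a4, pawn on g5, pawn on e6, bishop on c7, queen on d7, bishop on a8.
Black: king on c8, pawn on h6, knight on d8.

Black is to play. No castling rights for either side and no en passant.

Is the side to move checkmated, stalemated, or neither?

Black to move; black king on c8.
In check: yes, from the white queen on d7.
King squares — b7: attacked by Ba8; c7: attacked by Qd7; d7: attacked by Pe6; b8: attacked by Bc7; d8: own knight.
Legal moves for Black: none.
In check with no legal moves → checkmate.

checkmate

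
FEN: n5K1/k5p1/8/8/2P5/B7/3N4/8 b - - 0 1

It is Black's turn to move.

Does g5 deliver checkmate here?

no

After g5: white king on g8; in check: no.
White is not in check, so this cannot be checkmate.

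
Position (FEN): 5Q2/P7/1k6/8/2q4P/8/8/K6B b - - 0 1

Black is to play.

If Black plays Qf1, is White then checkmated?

After Qf1: white king on a1; in check: yes, from the black queen on f1.
White has 3 legal replies: Kb2, Ka2, Qxf1.
In check but a legal move exists → not checkmate.

no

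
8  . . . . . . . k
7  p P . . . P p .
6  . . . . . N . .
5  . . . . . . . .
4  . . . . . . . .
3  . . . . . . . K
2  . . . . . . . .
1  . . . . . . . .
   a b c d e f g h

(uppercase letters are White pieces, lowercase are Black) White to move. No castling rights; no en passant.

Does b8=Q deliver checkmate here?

After b8=Q: black king on h8; in check: yes, from the white queen on b8.
King squares — g7: own pawn; h7: attacked by Nf6; g8: attacked by Nf6.
Black has no legal moves → checkmate.

yes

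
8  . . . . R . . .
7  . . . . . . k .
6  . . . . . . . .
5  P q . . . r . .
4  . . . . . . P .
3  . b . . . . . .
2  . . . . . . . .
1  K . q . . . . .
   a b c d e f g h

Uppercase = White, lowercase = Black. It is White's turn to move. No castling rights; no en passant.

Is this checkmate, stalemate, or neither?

checkmate

White to move; white king on a1.
In check: yes, from the black queen on c1.
King squares — b1: attacked by Qc1; a2: attacked by Bb3; b2: attacked by Qc1.
Legal moves for White: none.
In check with no legal moves → checkmate.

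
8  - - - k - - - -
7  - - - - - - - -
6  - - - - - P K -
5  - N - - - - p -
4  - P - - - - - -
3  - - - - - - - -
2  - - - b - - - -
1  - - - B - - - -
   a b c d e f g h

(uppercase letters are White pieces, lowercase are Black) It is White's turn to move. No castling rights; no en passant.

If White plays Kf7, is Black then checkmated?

After Kf7: black king on d8; in check: no.
Black is not in check, so this cannot be checkmate.

no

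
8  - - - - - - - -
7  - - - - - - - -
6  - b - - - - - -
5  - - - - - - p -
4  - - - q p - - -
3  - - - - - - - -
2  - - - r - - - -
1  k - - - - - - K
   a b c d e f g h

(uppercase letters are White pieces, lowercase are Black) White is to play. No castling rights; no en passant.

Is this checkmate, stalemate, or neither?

White to move; white king on h1.
In check: no.
King squares — g1: attacked by Qd4; g2: attacked by Rd2; h2: attacked by Rd2.
Legal moves for White: none.
Not in check and no legal moves → stalemate.

stalemate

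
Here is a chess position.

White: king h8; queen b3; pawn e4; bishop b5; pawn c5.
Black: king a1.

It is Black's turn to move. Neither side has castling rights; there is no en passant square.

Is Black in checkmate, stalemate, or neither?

Black to move; black king on a1.
In check: no.
King squares — b1: attacked by Qb3; a2: attacked by Qb3; b2: attacked by Qb3.
Legal moves for Black: none.
Not in check and no legal moves → stalemate.

stalemate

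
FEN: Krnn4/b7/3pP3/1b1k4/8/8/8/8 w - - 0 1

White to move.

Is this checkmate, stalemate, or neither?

White to move; white king on a8.
In check: yes, from the black rook on b8.
King squares — a7: attacked by Nc8; b7: attacked by Rb8; b8: attacked by Ba7.
Legal moves for White: none.
In check with no legal moves → checkmate.

checkmate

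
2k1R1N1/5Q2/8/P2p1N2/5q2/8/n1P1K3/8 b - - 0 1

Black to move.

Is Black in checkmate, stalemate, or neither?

checkmate

Black to move; black king on c8.
In check: yes, from the white rook on e8.
King squares — b7: attacked by Qf7; c7: attacked by Qf7; d7: attacked by Qf7; b8: attacked by Re8; d8: attacked by Re8.
Legal moves for Black: none.
In check with no legal moves → checkmate.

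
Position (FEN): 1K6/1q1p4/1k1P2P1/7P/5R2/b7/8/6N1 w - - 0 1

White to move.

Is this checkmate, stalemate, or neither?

White to move; white king on b8.
In check: yes, from the black queen on b7.
King squares — a7: attacked by Kb6; b7: attacked by Kb6; c7: attacked by Kb6; a8: attacked by Qb7; c8: attacked by Qb7.
Legal moves for White: none.
In check with no legal moves → checkmate.

checkmate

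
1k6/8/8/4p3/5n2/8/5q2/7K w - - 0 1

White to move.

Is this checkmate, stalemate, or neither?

White to move; white king on h1.
In check: no.
King squares — g1: attacked by Qf2; g2: attacked by Qf2; h2: attacked by Qf2.
Legal moves for White: none.
Not in check and no legal moves → stalemate.

stalemate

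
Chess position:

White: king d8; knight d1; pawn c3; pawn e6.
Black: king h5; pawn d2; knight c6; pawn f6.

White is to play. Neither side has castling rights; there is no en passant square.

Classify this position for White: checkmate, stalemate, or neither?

White to move; white king on d8.
In check: yes, from the black knight on c6.
Legal moves for White: Ke8, Kc8, Kd7, Kc7.
White is in check but has 4 legal moves → neither.

neither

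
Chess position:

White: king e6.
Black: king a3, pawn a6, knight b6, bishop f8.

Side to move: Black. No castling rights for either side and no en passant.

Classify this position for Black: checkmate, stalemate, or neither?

Black to move; black king on a3.
In check: no.
Legal moves for Black: Bg7, Be7, Bh6, Bd6, Bc5, Bb4, Nc8, Na8, Nd7, Nd5, Nc4, Na4, Kb4, Ka4, Kb3, Kb2, Ka2, a5.
Black has 18 legal moves and is not in check → neither.

neither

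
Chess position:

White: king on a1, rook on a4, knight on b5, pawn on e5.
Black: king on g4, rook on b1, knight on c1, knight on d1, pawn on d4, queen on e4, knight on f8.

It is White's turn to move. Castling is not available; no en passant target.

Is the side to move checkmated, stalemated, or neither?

White to move; white king on a1.
In check: yes, from the black rook on b1.
King squares — b1: attacked by Qe4; a2: attacked by Nc1; b2: attacked by Rb1.
Legal moves for White: none.
In check with no legal moves → checkmate.

checkmate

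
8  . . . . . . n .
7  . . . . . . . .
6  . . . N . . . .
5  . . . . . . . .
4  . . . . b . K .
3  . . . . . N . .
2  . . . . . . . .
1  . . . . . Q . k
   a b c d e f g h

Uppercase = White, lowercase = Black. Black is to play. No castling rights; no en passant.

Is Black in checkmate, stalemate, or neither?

checkmate

Black to move; black king on h1.
In check: yes, from the white queen on f1.
King squares — g1: attacked by Qf1; g2: attacked by Qf1; h2: attacked by Nf3.
Legal moves for Black: none.
In check with no legal moves → checkmate.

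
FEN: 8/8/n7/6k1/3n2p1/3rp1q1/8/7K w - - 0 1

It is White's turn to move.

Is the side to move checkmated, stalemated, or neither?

stalemate

White to move; white king on h1.
In check: no.
King squares — g1: attacked by Qg3; g2: attacked by Qg3; h2: attacked by Qg3.
Legal moves for White: none.
Not in check and no legal moves → stalemate.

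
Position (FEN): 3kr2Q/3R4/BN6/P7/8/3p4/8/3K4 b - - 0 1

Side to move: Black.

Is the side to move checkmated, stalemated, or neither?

checkmate

Black to move; black king on d8.
In check: yes, from the white rook on d7.
King squares — c7: attacked by Rd7; d7: attacked by Nb6; e7: attacked by Rd7; c8: attacked by Ba6; e8: own rook.
Legal moves for Black: none.
In check with no legal moves → checkmate.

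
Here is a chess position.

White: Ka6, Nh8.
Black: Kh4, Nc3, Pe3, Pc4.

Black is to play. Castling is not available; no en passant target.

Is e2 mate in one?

no

After e2: white king on a6; in check: no.
White is not in check, so this cannot be checkmate.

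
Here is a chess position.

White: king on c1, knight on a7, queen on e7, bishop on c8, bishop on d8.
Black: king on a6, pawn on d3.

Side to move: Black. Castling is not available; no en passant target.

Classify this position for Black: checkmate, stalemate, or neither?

checkmate

Black to move; black king on a6.
In check: yes, from the white bishop on c8.
King squares — a5: attacked by Bd8; b5: attacked by Na7; b6: attacked by Bd8; a7: attacked by Qe7; b7: attacked by Qe7.
Legal moves for Black: none.
In check with no legal moves → checkmate.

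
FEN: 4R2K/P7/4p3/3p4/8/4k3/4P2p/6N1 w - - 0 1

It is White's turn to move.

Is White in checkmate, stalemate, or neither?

neither

White to move; white king on h8.
In check: no.
Legal moves for White: Kg8, Kh7, Kg7, Rg8, Rf8, Rd8, Rc8, Rb8, Ra8, Re7, Rxe6+, Nh3, Nf3, a8=Q, a8=R, a8=B, a8=N.
White has 17 legal moves and is not in check → neither.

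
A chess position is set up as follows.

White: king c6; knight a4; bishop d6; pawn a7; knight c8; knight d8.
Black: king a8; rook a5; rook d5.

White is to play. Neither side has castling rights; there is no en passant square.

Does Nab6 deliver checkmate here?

yes

After Nab6: black king on a8; in check: yes, from the white knight on b6.
King squares — a7: attacked by Nc8; b7: attacked by Kc6; b8: attacked by Bd6.
Black has no legal moves → checkmate.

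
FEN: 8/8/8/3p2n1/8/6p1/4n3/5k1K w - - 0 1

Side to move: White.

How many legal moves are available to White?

0

White to move; king on h1.
In check: no.
Legal moves: none.
Count: 0.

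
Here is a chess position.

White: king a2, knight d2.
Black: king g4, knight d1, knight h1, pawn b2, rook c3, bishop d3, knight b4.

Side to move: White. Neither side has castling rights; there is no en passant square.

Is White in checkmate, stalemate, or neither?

White to move; white king on a2.
In check: yes, from the black knight on b4.
King squares — a1: attacked by Pb2; b1: attacked by Bd3; b2: attacked by Nd1; a3: attacked by Rc3; b3: attacked by Rc3.
Legal moves for White: none.
In check with no legal moves → checkmate.

checkmate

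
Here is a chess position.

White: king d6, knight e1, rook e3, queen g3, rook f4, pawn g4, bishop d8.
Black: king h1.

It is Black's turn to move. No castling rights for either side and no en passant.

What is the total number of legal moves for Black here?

Black to move; king on h1.
In check: no.
Legal moves: none.
Count: 0.

0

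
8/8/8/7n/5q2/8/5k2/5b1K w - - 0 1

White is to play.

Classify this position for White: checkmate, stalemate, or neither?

White to move; white king on h1.
In check: no.
King squares — g1: attacked by Kf2; g2: attacked by Bf1; h2: attacked by Qf4.
Legal moves for White: none.
Not in check and no legal moves → stalemate.

stalemate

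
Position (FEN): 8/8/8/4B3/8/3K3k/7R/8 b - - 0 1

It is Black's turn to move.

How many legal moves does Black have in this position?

1

Black to move; king on h3.
In check: yes, from the white rook on h2.
Legal moves: Kg4.
Count: 1.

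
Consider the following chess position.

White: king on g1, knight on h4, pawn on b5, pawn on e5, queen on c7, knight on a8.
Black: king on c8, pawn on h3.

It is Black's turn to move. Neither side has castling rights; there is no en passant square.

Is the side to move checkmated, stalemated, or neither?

Black to move; black king on c8.
In check: yes, from the white queen on c7.
King squares — b7: attacked by Qc7; c7: attacked by Na8; d7: attacked by Qc7; b8: attacked by Qc7; d8: attacked by Qc7.
Legal moves for Black: none.
In check with no legal moves → checkmate.

checkmate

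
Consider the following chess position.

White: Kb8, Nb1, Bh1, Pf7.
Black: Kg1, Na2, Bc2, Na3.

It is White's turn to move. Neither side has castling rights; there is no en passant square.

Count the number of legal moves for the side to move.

19

White to move; king on b8.
In check: no.
Legal moves: Kc8, Ka8, Kc7, Kb7, Ka7, Ba8, Bb7, Bc6, Bd5, Be4, Bf3, Bg2, Nc3, Nxa3, Nd2, f8=Q, f8=R, f8=B, f8=N.
Count: 19.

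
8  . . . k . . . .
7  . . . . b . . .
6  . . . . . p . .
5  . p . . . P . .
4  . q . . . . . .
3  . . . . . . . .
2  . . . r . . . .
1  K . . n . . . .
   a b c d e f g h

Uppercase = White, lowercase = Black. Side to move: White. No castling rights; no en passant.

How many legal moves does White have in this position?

0

White to move; king on a1.
In check: no.
Legal moves: none.
Count: 0.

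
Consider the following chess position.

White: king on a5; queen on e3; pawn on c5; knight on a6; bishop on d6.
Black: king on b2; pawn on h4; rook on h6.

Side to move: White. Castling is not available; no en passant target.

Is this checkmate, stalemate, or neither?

neither

White to move; white king on a5.
In check: no.
Legal moves for White include: Bf8, Bb8, Be7, Bc7, Be5+, Bf4, Bg3, Bh2, Nb8, Nc7, Nb4, Kb6, Kb5, Kb4, Ka4, Qe8, Qe7, Qxh6, ... (list truncated; more exist).
White has legal moves and is not in check → neither.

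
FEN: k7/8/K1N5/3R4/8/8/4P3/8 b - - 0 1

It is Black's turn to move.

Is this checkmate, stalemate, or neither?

stalemate

Black to move; black king on a8.
In check: no.
King squares — a7: attacked by Ka6; b7: attacked by Ka6; b8: attacked by Nc6.
Legal moves for Black: none.
Not in check and no legal moves → stalemate.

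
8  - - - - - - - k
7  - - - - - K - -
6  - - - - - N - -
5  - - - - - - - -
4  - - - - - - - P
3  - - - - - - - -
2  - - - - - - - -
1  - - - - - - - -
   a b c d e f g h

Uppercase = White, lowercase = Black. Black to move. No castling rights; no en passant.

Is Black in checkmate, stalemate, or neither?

Black to move; black king on h8.
In check: no.
King squares — g7: attacked by Kf7; h7: attacked by Nf6; g8: attacked by Nf6.
Legal moves for Black: none.
Not in check and no legal moves → stalemate.

stalemate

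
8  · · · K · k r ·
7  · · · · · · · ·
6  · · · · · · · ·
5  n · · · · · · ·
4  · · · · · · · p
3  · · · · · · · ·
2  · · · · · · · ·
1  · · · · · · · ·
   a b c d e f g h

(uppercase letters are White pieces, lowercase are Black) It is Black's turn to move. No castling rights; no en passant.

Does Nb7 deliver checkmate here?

no

After Nb7: white king on d8; in check: yes, from the black knight on b7.
White has 3 legal replies: Kc8, Kd7, Kc7.
In check but a legal move exists → not checkmate.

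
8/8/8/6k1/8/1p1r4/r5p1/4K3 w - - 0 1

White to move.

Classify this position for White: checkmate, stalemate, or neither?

White to move; white king on e1.
In check: no.
King squares — d1: attacked by Rd3; f1: attacked by Pg2; d2: attacked by Ra2; e2: attacked by Ra2; f2: attacked by Ra2.
Legal moves for White: none.
Not in check and no legal moves → stalemate.

stalemate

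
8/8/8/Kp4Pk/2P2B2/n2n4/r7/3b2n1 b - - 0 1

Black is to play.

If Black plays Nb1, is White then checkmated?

After Nb1: white king on a5; in check: yes, from the black rook on a2.
White has 2 legal replies: Kb6, Kxb5.
In check but a legal move exists → not checkmate.

no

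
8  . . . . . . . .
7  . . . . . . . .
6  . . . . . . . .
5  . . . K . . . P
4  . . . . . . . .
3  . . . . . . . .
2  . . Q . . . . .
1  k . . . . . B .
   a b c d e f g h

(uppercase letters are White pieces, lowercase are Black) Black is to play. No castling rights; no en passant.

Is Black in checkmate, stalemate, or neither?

Black to move; black king on a1.
In check: no.
King squares — b1: attacked by Qc2; a2: attacked by Qc2; b2: attacked by Qc2.
Legal moves for Black: none.
Not in check and no legal moves → stalemate.

stalemate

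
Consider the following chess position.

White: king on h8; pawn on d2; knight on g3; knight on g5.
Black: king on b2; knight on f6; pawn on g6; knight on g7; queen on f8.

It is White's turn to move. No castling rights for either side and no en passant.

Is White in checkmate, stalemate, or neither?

checkmate

White to move; white king on h8.
In check: yes, from the black queen on f8.
King squares — g7: attacked by Qf8; h7: attacked by Nf6; g8: attacked by Nf6.
Legal moves for White: none.
In check with no legal moves → checkmate.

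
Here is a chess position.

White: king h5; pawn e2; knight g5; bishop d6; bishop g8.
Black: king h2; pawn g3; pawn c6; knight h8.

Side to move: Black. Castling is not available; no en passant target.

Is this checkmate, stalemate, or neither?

Black to move; black king on h2.
In check: no.
Legal moves for Black: Nf7, Ng6, Kg2, Kh1, Kg1, c5.
Black has 6 legal moves and is not in check → neither.

neither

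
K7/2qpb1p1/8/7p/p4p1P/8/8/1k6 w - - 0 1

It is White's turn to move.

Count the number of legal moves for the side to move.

White to move; king on a8.
In check: no.
Legal moves: none.
Count: 0.

0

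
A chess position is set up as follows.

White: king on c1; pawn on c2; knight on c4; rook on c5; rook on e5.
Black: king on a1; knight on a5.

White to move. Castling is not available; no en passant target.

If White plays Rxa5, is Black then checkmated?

yes

After Rxa5: black king on a1; in check: yes, from the white rook on a5.
King squares — b1: attacked by Kc1; a2: attacked by Ra5; b2: attacked by Kc1.
Black has no legal moves → checkmate.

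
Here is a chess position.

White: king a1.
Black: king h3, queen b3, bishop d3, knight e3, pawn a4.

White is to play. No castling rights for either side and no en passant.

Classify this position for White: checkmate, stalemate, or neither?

stalemate

White to move; white king on a1.
In check: no.
King squares — b1: attacked by Qb3; a2: attacked by Qb3; b2: attacked by Qb3.
Legal moves for White: none.
Not in check and no legal moves → stalemate.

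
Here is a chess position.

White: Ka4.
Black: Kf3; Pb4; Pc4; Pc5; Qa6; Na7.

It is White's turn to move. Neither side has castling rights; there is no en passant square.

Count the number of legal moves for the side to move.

White to move; king on a4.
In check: yes, from the black queen on a6.
Legal moves: none.
Count: 0.

0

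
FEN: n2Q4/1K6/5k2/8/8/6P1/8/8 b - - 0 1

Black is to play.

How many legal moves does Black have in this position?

Black to move; king on f6.
In check: yes, from the white queen on d8.
Legal moves: Kg7, Kf7, Kg6, Ke6, Kf5, Ke5.
Count: 6.

6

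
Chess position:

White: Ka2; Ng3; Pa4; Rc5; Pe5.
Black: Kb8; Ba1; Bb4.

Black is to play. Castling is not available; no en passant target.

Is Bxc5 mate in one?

After Bxc5: white king on a2; in check: no.
White is not in check, so this cannot be checkmate.

no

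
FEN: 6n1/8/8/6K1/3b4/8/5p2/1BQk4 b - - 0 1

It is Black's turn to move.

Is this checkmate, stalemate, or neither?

neither

Black to move; black king on d1.
In check: yes, from the white queen on c1.
Legal moves for Black: Ke2, Kxc1.
Black is in check but has 2 legal moves → neither.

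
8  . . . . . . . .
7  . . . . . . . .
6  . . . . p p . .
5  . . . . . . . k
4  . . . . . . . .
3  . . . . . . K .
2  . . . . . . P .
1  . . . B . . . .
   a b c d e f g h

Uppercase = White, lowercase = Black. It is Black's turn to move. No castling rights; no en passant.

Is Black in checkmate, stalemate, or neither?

neither

Black to move; black king on h5.
In check: yes, from the white bishop on d1.
King squares — g4: attacked by Bd1; h4: attacked by Kg3; g5: available; g6: available; h6: available.
Legal moves for Black: Kh6, Kg6, Kg5.
Black is in check but has 3 legal moves → neither.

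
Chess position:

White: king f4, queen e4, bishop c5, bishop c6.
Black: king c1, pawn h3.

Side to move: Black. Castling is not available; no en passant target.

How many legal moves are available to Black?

Black to move; king on c1.
In check: no.
Legal moves: Kd2, Kb2, Kd1, h2.
Count: 4.

4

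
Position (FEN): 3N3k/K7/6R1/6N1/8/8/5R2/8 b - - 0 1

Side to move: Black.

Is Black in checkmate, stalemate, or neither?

Black to move; black king on h8.
In check: no.
King squares — g7: attacked by Rg6; h7: attacked by Ng5; g8: attacked by Rg6.
Legal moves for Black: none.
Not in check and no legal moves → stalemate.

stalemate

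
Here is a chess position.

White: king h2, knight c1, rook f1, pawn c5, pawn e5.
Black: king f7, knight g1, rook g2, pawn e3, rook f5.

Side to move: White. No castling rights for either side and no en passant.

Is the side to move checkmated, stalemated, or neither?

neither

White to move; white king on h2.
In check: yes, from the black rook on g2.
King squares — g1: attacked by Rg2; h1: available; g2: available; g3: attacked by Rg2; h3: attacked by Ng1.
Legal moves for White: Kxg2, Kh1.
White is in check but has 2 legal moves → neither.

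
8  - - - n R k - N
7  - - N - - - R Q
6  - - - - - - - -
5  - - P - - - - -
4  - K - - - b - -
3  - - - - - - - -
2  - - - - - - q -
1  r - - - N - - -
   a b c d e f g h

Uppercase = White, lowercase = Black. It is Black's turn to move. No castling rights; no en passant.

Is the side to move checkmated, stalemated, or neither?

Black to move; black king on f8.
In check: yes, from the white rook on e8.
King squares — e7: attacked by Rg7; f7: attacked by Rg7; g7: attacked by Qh7; e8: attacked by Nc7; g8: attacked by Rg7.
Legal moves for Black: none.
In check with no legal moves → checkmate.

checkmate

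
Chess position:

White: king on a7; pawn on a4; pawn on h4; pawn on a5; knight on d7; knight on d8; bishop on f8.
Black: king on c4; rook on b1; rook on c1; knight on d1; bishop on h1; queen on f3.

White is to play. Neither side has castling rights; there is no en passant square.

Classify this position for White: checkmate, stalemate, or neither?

White to move; white king on a7.
In check: no.
Legal moves for White include: Bg7, Be7, Bh6, Bd6, Bc5, Bb4, Ba3, Nf7, Nb7, Ne6, Nc6, Nb8, Nf6, Nb6+, Ne5+, Nc5, Ka6, a6, ... (list truncated; more exist).
White has legal moves and is not in check → neither.

neither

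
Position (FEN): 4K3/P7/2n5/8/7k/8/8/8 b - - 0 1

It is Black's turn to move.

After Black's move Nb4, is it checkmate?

After Nb4: white king on e8; in check: no.
White is not in check, so this cannot be checkmate.

no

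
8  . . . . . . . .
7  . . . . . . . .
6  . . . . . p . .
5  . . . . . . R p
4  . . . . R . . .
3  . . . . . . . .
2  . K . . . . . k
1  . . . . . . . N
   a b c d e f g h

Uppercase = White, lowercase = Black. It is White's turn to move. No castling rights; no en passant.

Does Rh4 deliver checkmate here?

After Rh4: black king on h2; in check: yes, from the white rook on h4.
King squares — g1: attacked by Rg5; h1: attacked by Rh4; g2: attacked by Rg5; g3: attacked by Nh1; h3: attacked by Rh4.
Black has no legal moves → checkmate.

yes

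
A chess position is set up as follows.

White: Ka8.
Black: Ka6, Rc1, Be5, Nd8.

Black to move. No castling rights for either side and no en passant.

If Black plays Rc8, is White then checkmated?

yes

After Rc8: white king on a8; in check: yes, from the black rook on c8.
King squares — a7: attacked by Ka6; b7: attacked by Ka6; b8: attacked by Be5.
White has no legal moves → checkmate.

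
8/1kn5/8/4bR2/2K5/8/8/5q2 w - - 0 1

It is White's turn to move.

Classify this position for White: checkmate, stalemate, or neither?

neither

White to move; white king on c4.
In check: yes, from the black queen on f1.
King squares — b3: available; c3: attacked by Be5; d3: attacked by Qf1; b4: available; d4: attacked by Be5; b5: attacked by Qf1; c5: available; d5: attacked by Nc7.
Legal moves for White: Kc5, Kb4, Kb3, Rxf1.
White is in check but has 4 legal moves → neither.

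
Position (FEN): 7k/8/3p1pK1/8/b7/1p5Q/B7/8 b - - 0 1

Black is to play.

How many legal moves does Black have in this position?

Black to move; king on h8.
In check: yes, from the white queen on h3.
Legal moves: Kg8.
Count: 1.

1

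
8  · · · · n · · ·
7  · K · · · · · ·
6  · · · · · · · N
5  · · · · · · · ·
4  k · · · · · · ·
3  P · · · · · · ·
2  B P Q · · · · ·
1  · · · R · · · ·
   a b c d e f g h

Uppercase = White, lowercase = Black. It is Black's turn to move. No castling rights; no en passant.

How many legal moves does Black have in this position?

2

Black to move; king on a4.
In check: yes, from the white queen on c2.
Legal moves: Kb5, Ka5.
Count: 2.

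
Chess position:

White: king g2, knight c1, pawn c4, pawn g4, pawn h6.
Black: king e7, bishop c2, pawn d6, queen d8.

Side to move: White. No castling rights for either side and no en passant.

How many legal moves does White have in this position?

15

White to move; king on g2.
In check: no.
Legal moves: Kh3, Kg3, Kf3, Kh2, Kf2, Kh1, Kg1, Kf1, Nd3, Nb3, Ne2, Na2, h7, g5, c5.
Count: 15.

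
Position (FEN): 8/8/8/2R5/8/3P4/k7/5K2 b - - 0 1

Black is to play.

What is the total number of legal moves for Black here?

5

Black to move; king on a2.
In check: no.
Legal moves: Kb3, Ka3, Kb2, Kb1, Ka1.
Count: 5.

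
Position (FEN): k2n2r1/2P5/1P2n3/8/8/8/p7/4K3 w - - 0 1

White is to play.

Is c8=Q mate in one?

After c8=Q: black king on a8; in check: yes, from the white queen on c8.
King squares — a7: attacked by Pb6; b7: attacked by Qc8; b8: attacked by Qc8.
Black has no legal moves → checkmate.

yes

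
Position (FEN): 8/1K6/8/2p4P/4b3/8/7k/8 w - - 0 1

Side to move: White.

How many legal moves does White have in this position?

White to move; king on b7.
In check: yes, from the black bishop on e4.
Legal moves: Kc8, Kb8, Kc7, Ka7, Kb6, Ka6.
Count: 6.

6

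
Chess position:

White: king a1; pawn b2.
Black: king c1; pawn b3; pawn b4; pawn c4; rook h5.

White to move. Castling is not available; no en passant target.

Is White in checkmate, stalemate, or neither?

stalemate

White to move; white king on a1.
In check: no.
King squares — b1: attacked by Kc1; a2: attacked by Pb3; b2: own pawn.
Legal moves for White: none.
Not in check and no legal moves → stalemate.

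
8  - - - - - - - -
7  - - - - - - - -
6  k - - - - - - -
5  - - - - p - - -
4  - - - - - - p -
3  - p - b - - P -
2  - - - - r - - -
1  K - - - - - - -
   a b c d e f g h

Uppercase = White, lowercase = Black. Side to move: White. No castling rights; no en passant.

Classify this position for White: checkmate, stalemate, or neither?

stalemate

White to move; white king on a1.
In check: no.
King squares — b1: attacked by Bd3; a2: attacked by Re2; b2: attacked by Re2.
Legal moves for White: none.
Not in check and no legal moves → stalemate.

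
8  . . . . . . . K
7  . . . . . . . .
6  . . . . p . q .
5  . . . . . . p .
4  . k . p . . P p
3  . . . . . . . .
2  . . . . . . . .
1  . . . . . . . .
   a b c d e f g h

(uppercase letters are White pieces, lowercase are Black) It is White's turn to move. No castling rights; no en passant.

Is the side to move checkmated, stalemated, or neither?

White to move; white king on h8.
In check: no.
King squares — g7: attacked by Qg6; h7: attacked by Qg6; g8: attacked by Qg6.
Legal moves for White: none.
Not in check and no legal moves → stalemate.

stalemate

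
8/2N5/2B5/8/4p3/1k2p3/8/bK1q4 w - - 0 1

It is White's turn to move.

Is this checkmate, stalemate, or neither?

White to move; white king on b1.
In check: yes, from the black queen on d1.
King squares — a1: attacked by Qd1; c1: attacked by Qd1; a2: attacked by Kb3; b2: attacked by Ba1; c2: attacked by Qd1.
Legal moves for White: none.
In check with no legal moves → checkmate.

checkmate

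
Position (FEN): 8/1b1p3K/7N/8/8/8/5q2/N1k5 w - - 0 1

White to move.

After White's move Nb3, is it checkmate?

no

After Nb3: black king on c1; in check: yes, from the white knight on b3.
Black has 4 legal replies: Kc2, Kb2, Kd1, Kb1.
In check but a legal move exists → not checkmate.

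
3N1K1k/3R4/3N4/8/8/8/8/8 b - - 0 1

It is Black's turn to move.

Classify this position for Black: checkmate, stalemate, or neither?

stalemate

Black to move; black king on h8.
In check: no.
King squares — g7: attacked by Rd7; h7: attacked by Rd7; g8: attacked by Kf8.
Legal moves for Black: none.
Not in check and no legal moves → stalemate.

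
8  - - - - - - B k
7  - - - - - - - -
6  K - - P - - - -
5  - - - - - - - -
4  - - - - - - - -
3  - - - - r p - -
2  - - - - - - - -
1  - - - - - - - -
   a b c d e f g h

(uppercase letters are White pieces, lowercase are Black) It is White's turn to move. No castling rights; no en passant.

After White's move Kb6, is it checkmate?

no

After Kb6: black king on h8; in check: no.
Black is not in check, so this cannot be checkmate.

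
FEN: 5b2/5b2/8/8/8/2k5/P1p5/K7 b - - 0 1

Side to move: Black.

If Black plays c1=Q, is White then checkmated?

After c1=Q: white king on a1; in check: yes, from the black queen on c1.
King squares — b1: attacked by Qc1; a2: own pawn; b2: attacked by Qc1.
White has no legal moves → checkmate.

yes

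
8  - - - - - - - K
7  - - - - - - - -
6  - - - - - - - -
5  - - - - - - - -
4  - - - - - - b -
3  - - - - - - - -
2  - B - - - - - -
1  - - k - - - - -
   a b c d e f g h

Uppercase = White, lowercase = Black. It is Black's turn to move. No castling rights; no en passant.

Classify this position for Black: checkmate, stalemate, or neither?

Black to move; black king on c1.
In check: yes, from the white bishop on b2.
Legal moves for Black: Kd2, Kc2, Kxb2, Kd1, Kb1.
Black is in check but has 5 legal moves → neither.

neither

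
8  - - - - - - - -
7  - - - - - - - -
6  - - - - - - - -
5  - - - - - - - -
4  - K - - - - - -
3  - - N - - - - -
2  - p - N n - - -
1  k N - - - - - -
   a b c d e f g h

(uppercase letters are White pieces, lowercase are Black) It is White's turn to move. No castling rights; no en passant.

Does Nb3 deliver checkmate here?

After Nb3: black king on a1; in check: yes, from the white knight on b3.
King squares — b1: attacked by Nc3; a2: attacked by Nc3; b2: own pawn.
Black has no legal moves → checkmate.

yes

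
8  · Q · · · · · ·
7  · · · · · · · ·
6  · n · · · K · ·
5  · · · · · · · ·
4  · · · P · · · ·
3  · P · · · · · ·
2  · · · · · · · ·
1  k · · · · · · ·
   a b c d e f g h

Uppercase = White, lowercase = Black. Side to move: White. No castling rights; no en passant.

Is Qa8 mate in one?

After Qa8: black king on a1; in check: yes, from the white queen on a8.
Black has 4 legal replies: Kb2, Kb1, Nxa8, Na4.
In check but a legal move exists → not checkmate.

no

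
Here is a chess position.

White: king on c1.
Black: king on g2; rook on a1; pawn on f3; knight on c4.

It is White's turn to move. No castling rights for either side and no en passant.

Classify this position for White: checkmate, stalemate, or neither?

White to move; white king on c1.
In check: yes, from the black rook on a1.
Legal moves for White: Kc2.
White is in check but has 1 legal move → neither.

neither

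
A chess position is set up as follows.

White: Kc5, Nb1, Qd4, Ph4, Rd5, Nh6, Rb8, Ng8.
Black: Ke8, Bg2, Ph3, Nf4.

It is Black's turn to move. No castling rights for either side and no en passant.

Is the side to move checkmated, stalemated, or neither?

checkmate

Black to move; black king on e8.
In check: yes, from the white rook on b8.
King squares — d7: attacked by Rd5; e7: attacked by Ng8; f7: attacked by Nh6; d8: attacked by Rd5; f8: attacked by Rb8.
Legal moves for Black: none.
In check with no legal moves → checkmate.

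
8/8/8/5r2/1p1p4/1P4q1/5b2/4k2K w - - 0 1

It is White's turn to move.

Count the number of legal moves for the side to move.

White to move; king on h1.
In check: no.
Legal moves: none.
Count: 0.

0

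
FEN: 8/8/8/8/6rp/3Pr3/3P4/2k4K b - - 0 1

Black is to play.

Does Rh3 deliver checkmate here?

After Rh3: white king on h1; in check: yes, from the black rook on h3.
King squares — g1: attacked by Rg4; g2: attacked by Rg4; h2: attacked by Rh3.
White has no legal moves → checkmate.

yes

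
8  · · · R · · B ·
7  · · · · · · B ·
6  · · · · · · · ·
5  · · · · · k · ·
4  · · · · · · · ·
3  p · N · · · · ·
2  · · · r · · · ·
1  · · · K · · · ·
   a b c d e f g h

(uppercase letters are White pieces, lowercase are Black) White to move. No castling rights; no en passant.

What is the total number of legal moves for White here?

White to move; king on d1.
In check: yes, from the black rook on d2.
Legal moves: Kxd2, Ke1, Kc1, Rxd2.
Count: 4.

4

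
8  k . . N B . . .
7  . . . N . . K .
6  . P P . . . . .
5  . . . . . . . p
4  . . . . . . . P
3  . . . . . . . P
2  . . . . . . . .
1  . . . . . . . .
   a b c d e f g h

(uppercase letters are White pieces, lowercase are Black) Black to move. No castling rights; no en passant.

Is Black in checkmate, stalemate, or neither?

Black to move; black king on a8.
In check: no.
King squares — a7: attacked by Pb6; b7: attacked by Pc6; b8: attacked by Nd7.
Legal moves for Black: none.
Not in check and no legal moves → stalemate.

stalemate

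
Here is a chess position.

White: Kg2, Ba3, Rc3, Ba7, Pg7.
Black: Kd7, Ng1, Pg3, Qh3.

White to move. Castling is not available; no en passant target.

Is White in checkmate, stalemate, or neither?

White to move; white king on g2.
In check: yes, from the black queen on h3.
Legal moves for White: Kxg1.
White is in check but has 1 legal move → neither.

neither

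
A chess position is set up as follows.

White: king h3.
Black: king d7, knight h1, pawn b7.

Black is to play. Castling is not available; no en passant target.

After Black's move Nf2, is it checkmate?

After Nf2: white king on h3; in check: yes, from the black knight on f2.
White has 4 legal replies: Kh4, Kg3, Kh2, Kg2.
In check but a legal move exists → not checkmate.

no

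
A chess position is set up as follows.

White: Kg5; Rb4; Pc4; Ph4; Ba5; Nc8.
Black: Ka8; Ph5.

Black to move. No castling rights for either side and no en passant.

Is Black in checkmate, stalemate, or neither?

Black to move; black king on a8.
In check: no.
King squares — a7: attacked by Nc8; b7: attacked by Rb4; b8: attacked by Rb4.
Legal moves for Black: none.
Not in check and no legal moves → stalemate.

stalemate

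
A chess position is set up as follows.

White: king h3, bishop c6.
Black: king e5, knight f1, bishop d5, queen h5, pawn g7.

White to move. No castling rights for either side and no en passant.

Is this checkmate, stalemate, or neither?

checkmate

White to move; white king on h3.
In check: yes, from the black queen on h5.
King squares — g2: attacked by Bd5; h2: attacked by Nf1; g3: attacked by Nf1; g4: attacked by Qh5; h4: attacked by Qh5.
Legal moves for White: none.
In check with no legal moves → checkmate.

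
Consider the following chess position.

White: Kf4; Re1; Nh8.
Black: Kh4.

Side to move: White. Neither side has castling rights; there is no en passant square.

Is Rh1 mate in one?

yes

After Rh1: black king on h4; in check: yes, from the white rook on h1.
King squares — g3: attacked by Kf4; h3: attacked by Rh1; g4: attacked by Kf4; g5: attacked by Kf4; h5: attacked by Rh1.
Black has no legal moves → checkmate.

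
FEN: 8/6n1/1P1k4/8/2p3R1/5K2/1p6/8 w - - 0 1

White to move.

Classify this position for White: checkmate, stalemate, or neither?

White to move; white king on f3.
In check: no.
Legal moves for White include: Rxg7, Rg6+, Rg5, Rh4, Rf4, Re4, Rd4+, Rxc4, Rg3, Rg2, Rg1, Kf4, Ke4, Kg3, Ke3, Kg2, Kf2, Ke2, ... (list truncated; more exist).
White has legal moves and is not in check → neither.

neither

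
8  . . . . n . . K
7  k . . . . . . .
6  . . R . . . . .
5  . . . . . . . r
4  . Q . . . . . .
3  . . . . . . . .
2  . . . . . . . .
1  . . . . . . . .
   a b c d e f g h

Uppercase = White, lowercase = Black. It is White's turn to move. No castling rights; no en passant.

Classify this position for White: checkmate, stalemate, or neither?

White to move; white king on h8.
In check: yes, from the black rook on h5.
King squares — g7: attacked by Ne8; h7: attacked by Rh5; g8: available.
Legal moves for White: Kg8, Rh6.
White is in check but has 2 legal moves → neither.

neither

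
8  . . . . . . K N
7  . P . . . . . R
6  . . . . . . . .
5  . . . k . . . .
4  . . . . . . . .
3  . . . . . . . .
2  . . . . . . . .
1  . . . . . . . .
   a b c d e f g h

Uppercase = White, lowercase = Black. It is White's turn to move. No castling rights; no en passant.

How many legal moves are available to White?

20

White to move; king on g8.
In check: no.
Legal moves: Nf7, Ng6, Kf8, Kg7, Kf7, Rg7, Rf7, Re7, Rd7+, Rc7, Rh6, Rh5+, Rh4, Rh3, Rh2, Rh1, b8=Q, b8=R, b8=B, b8=N.
Count: 20.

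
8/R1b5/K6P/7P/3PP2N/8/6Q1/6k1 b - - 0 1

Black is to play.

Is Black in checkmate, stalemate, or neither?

checkmate

Black to move; black king on g1.
In check: yes, from the white queen on g2.
King squares — f1: attacked by Qg2; h1: attacked by Qg2; f2: attacked by Qg2; g2: attacked by Nh4; h2: attacked by Qg2.
Legal moves for Black: none.
In check with no legal moves → checkmate.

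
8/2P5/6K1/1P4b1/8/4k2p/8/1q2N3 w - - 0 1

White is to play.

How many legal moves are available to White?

6

White to move; king on g6.
In check: yes, from the black queen on b1.
Legal moves: Kg7, Kf7, Kh5, Kxg5, Nd3, Nc2+.
Count: 6.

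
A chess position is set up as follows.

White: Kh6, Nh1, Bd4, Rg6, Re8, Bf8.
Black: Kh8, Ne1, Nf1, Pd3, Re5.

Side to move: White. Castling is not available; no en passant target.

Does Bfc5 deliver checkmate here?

After Bfc5: black king on h8; in check: yes, from the white rook on e8.
King squares — g7: attacked by Rg6; h7: attacked by Kh6; g8: attacked by Rg6.
Black has no legal moves → checkmate.

yes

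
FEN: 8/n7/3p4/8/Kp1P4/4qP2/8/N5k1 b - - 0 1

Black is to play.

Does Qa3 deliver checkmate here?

yes

After Qa3: white king on a4; in check: yes, from the black queen on a3.
King squares — a3: attacked by Pb4; b3: attacked by Qa3; b4: attacked by Qa3; a5: attacked by Qa3; b5: attacked by Na7.
White has no legal moves → checkmate.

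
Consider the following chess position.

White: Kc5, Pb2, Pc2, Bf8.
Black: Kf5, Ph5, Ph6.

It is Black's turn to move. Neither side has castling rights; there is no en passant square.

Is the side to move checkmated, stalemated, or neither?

Black to move; black king on f5.
In check: no.
Legal moves for Black: Kg6, Kf6, Ke6, Kg5, Ke5, Kg4, Kf4, Ke4, h4.
Black has 9 legal moves and is not in check → neither.

neither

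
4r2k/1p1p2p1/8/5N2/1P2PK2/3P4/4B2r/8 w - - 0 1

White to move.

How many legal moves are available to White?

White to move; king on f4.
In check: no.
Legal moves: Nxg7, Ne7, Nh6, Nd6, Nh4, Nd4, Ng3, Ne3, Kg5, Kg4, Kg3, Kf3, Ke3, Bh5, Bg4, Bf3, Bf1, Bd1, e5, b5, d4.
Count: 21.

21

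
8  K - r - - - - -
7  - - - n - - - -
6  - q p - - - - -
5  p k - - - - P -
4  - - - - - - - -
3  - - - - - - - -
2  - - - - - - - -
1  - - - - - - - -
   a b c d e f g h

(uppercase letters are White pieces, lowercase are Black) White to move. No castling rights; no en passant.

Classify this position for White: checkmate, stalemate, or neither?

checkmate

White to move; white king on a8.
In check: yes, from the black rook on c8.
King squares — a7: attacked by Qb6; b7: attacked by Qb6; b8: attacked by Qb6.
Legal moves for White: none.
In check with no legal moves → checkmate.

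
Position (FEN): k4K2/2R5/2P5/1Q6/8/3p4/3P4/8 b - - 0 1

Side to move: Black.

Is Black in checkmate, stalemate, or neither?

stalemate

Black to move; black king on a8.
In check: no.
King squares — a7: attacked by Rc7; b7: attacked by Qb5; b8: attacked by Qb5.
Legal moves for Black: none.
Not in check and no legal moves → stalemate.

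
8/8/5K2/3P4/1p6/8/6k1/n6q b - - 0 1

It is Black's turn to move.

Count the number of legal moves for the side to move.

23

Black to move; king on g2.
In check: no.
Legal moves: Kh3, Kg3, Kf3, Kh2, Kf2, Kg1, Kf1, Qh8+, Qh7, Qh6+, Qh5, Qh4+, Qh3, Qh2, Qg1, Qf1+, Qe1, Qd1, Qc1, Qb1, Nb3, Nc2, b3.
Count: 23.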